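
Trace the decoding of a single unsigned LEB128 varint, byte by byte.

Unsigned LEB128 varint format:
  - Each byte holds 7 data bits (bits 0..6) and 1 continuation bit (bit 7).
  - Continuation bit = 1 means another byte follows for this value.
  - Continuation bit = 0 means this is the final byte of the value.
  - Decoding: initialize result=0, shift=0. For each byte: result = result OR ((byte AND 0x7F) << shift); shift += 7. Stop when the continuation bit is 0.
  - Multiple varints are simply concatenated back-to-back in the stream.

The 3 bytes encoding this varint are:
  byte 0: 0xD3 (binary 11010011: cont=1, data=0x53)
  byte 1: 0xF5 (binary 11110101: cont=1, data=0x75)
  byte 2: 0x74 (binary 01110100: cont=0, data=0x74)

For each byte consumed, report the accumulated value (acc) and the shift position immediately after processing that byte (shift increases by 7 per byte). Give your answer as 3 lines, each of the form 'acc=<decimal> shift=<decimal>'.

Answer: acc=83 shift=7
acc=15059 shift=14
acc=1915603 shift=21

Derivation:
byte 0=0xD3: payload=0x53=83, contrib = 83<<0 = 83; acc -> 83, shift -> 7
byte 1=0xF5: payload=0x75=117, contrib = 117<<7 = 14976; acc -> 15059, shift -> 14
byte 2=0x74: payload=0x74=116, contrib = 116<<14 = 1900544; acc -> 1915603, shift -> 21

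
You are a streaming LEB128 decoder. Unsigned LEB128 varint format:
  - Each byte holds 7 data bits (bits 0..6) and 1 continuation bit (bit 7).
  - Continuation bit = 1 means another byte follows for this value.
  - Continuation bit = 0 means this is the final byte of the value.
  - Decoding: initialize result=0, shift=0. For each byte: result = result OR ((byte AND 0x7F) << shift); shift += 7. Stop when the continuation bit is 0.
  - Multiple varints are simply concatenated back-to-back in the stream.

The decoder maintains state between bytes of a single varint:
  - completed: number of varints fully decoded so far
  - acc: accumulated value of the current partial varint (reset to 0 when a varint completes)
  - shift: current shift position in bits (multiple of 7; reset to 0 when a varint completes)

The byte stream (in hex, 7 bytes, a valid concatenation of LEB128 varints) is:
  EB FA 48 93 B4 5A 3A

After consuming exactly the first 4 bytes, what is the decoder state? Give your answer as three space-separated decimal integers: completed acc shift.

byte[0]=0xEB cont=1 payload=0x6B: acc |= 107<<0 -> completed=0 acc=107 shift=7
byte[1]=0xFA cont=1 payload=0x7A: acc |= 122<<7 -> completed=0 acc=15723 shift=14
byte[2]=0x48 cont=0 payload=0x48: varint #1 complete (value=1195371); reset -> completed=1 acc=0 shift=0
byte[3]=0x93 cont=1 payload=0x13: acc |= 19<<0 -> completed=1 acc=19 shift=7

Answer: 1 19 7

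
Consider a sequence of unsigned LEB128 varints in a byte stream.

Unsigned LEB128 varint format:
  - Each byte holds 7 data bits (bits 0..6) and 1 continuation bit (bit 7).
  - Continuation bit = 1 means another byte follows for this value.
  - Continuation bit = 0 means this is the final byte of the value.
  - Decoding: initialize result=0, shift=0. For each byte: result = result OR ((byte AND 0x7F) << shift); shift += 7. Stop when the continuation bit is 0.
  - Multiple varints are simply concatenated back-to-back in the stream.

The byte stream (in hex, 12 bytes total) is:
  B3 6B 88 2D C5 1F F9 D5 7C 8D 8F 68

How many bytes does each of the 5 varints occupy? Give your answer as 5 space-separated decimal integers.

Answer: 2 2 2 3 3

Derivation:
  byte[0]=0xB3 cont=1 payload=0x33=51: acc |= 51<<0 -> acc=51 shift=7
  byte[1]=0x6B cont=0 payload=0x6B=107: acc |= 107<<7 -> acc=13747 shift=14 [end]
Varint 1: bytes[0:2] = B3 6B -> value 13747 (2 byte(s))
  byte[2]=0x88 cont=1 payload=0x08=8: acc |= 8<<0 -> acc=8 shift=7
  byte[3]=0x2D cont=0 payload=0x2D=45: acc |= 45<<7 -> acc=5768 shift=14 [end]
Varint 2: bytes[2:4] = 88 2D -> value 5768 (2 byte(s))
  byte[4]=0xC5 cont=1 payload=0x45=69: acc |= 69<<0 -> acc=69 shift=7
  byte[5]=0x1F cont=0 payload=0x1F=31: acc |= 31<<7 -> acc=4037 shift=14 [end]
Varint 3: bytes[4:6] = C5 1F -> value 4037 (2 byte(s))
  byte[6]=0xF9 cont=1 payload=0x79=121: acc |= 121<<0 -> acc=121 shift=7
  byte[7]=0xD5 cont=1 payload=0x55=85: acc |= 85<<7 -> acc=11001 shift=14
  byte[8]=0x7C cont=0 payload=0x7C=124: acc |= 124<<14 -> acc=2042617 shift=21 [end]
Varint 4: bytes[6:9] = F9 D5 7C -> value 2042617 (3 byte(s))
  byte[9]=0x8D cont=1 payload=0x0D=13: acc |= 13<<0 -> acc=13 shift=7
  byte[10]=0x8F cont=1 payload=0x0F=15: acc |= 15<<7 -> acc=1933 shift=14
  byte[11]=0x68 cont=0 payload=0x68=104: acc |= 104<<14 -> acc=1705869 shift=21 [end]
Varint 5: bytes[9:12] = 8D 8F 68 -> value 1705869 (3 byte(s))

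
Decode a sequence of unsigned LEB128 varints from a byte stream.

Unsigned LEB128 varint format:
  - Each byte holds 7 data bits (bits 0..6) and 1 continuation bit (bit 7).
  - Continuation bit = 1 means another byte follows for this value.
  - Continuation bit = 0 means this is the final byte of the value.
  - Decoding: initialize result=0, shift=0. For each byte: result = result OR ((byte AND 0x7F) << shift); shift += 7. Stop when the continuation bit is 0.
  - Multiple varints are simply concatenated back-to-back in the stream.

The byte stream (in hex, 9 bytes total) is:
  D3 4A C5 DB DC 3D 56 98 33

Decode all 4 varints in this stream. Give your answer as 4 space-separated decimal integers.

  byte[0]=0xD3 cont=1 payload=0x53=83: acc |= 83<<0 -> acc=83 shift=7
  byte[1]=0x4A cont=0 payload=0x4A=74: acc |= 74<<7 -> acc=9555 shift=14 [end]
Varint 1: bytes[0:2] = D3 4A -> value 9555 (2 byte(s))
  byte[2]=0xC5 cont=1 payload=0x45=69: acc |= 69<<0 -> acc=69 shift=7
  byte[3]=0xDB cont=1 payload=0x5B=91: acc |= 91<<7 -> acc=11717 shift=14
  byte[4]=0xDC cont=1 payload=0x5C=92: acc |= 92<<14 -> acc=1519045 shift=21
  byte[5]=0x3D cont=0 payload=0x3D=61: acc |= 61<<21 -> acc=129445317 shift=28 [end]
Varint 2: bytes[2:6] = C5 DB DC 3D -> value 129445317 (4 byte(s))
  byte[6]=0x56 cont=0 payload=0x56=86: acc |= 86<<0 -> acc=86 shift=7 [end]
Varint 3: bytes[6:7] = 56 -> value 86 (1 byte(s))
  byte[7]=0x98 cont=1 payload=0x18=24: acc |= 24<<0 -> acc=24 shift=7
  byte[8]=0x33 cont=0 payload=0x33=51: acc |= 51<<7 -> acc=6552 shift=14 [end]
Varint 4: bytes[7:9] = 98 33 -> value 6552 (2 byte(s))

Answer: 9555 129445317 86 6552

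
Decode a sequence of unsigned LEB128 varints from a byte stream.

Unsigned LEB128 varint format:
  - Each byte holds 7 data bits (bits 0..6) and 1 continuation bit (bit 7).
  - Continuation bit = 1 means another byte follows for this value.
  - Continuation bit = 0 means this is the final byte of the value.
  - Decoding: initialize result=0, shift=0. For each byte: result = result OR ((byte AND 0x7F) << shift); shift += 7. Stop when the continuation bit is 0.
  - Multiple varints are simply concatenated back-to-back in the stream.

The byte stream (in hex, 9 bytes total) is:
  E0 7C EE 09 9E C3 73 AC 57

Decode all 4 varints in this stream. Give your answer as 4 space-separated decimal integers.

Answer: 15968 1262 1892766 11180

Derivation:
  byte[0]=0xE0 cont=1 payload=0x60=96: acc |= 96<<0 -> acc=96 shift=7
  byte[1]=0x7C cont=0 payload=0x7C=124: acc |= 124<<7 -> acc=15968 shift=14 [end]
Varint 1: bytes[0:2] = E0 7C -> value 15968 (2 byte(s))
  byte[2]=0xEE cont=1 payload=0x6E=110: acc |= 110<<0 -> acc=110 shift=7
  byte[3]=0x09 cont=0 payload=0x09=9: acc |= 9<<7 -> acc=1262 shift=14 [end]
Varint 2: bytes[2:4] = EE 09 -> value 1262 (2 byte(s))
  byte[4]=0x9E cont=1 payload=0x1E=30: acc |= 30<<0 -> acc=30 shift=7
  byte[5]=0xC3 cont=1 payload=0x43=67: acc |= 67<<7 -> acc=8606 shift=14
  byte[6]=0x73 cont=0 payload=0x73=115: acc |= 115<<14 -> acc=1892766 shift=21 [end]
Varint 3: bytes[4:7] = 9E C3 73 -> value 1892766 (3 byte(s))
  byte[7]=0xAC cont=1 payload=0x2C=44: acc |= 44<<0 -> acc=44 shift=7
  byte[8]=0x57 cont=0 payload=0x57=87: acc |= 87<<7 -> acc=11180 shift=14 [end]
Varint 4: bytes[7:9] = AC 57 -> value 11180 (2 byte(s))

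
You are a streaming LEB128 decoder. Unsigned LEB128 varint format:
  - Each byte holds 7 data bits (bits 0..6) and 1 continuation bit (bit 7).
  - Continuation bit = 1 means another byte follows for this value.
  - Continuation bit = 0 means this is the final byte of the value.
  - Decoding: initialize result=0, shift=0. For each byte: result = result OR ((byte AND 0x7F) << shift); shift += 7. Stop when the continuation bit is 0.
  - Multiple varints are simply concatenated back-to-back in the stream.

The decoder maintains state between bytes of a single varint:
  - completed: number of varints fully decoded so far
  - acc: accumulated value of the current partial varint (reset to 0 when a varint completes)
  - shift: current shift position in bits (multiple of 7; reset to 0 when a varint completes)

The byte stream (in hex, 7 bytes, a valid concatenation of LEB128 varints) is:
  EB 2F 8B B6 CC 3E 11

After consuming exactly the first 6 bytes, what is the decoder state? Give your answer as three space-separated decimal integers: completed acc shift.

Answer: 2 0 0

Derivation:
byte[0]=0xEB cont=1 payload=0x6B: acc |= 107<<0 -> completed=0 acc=107 shift=7
byte[1]=0x2F cont=0 payload=0x2F: varint #1 complete (value=6123); reset -> completed=1 acc=0 shift=0
byte[2]=0x8B cont=1 payload=0x0B: acc |= 11<<0 -> completed=1 acc=11 shift=7
byte[3]=0xB6 cont=1 payload=0x36: acc |= 54<<7 -> completed=1 acc=6923 shift=14
byte[4]=0xCC cont=1 payload=0x4C: acc |= 76<<14 -> completed=1 acc=1252107 shift=21
byte[5]=0x3E cont=0 payload=0x3E: varint #2 complete (value=131275531); reset -> completed=2 acc=0 shift=0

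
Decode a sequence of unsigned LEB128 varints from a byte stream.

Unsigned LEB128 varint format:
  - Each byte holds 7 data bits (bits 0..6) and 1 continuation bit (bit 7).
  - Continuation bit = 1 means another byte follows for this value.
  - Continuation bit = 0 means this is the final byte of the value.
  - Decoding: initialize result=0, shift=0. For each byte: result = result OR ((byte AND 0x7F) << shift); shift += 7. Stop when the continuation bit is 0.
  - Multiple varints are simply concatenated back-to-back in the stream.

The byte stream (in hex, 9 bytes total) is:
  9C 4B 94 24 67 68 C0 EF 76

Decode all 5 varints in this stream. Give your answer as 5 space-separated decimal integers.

  byte[0]=0x9C cont=1 payload=0x1C=28: acc |= 28<<0 -> acc=28 shift=7
  byte[1]=0x4B cont=0 payload=0x4B=75: acc |= 75<<7 -> acc=9628 shift=14 [end]
Varint 1: bytes[0:2] = 9C 4B -> value 9628 (2 byte(s))
  byte[2]=0x94 cont=1 payload=0x14=20: acc |= 20<<0 -> acc=20 shift=7
  byte[3]=0x24 cont=0 payload=0x24=36: acc |= 36<<7 -> acc=4628 shift=14 [end]
Varint 2: bytes[2:4] = 94 24 -> value 4628 (2 byte(s))
  byte[4]=0x67 cont=0 payload=0x67=103: acc |= 103<<0 -> acc=103 shift=7 [end]
Varint 3: bytes[4:5] = 67 -> value 103 (1 byte(s))
  byte[5]=0x68 cont=0 payload=0x68=104: acc |= 104<<0 -> acc=104 shift=7 [end]
Varint 4: bytes[5:6] = 68 -> value 104 (1 byte(s))
  byte[6]=0xC0 cont=1 payload=0x40=64: acc |= 64<<0 -> acc=64 shift=7
  byte[7]=0xEF cont=1 payload=0x6F=111: acc |= 111<<7 -> acc=14272 shift=14
  byte[8]=0x76 cont=0 payload=0x76=118: acc |= 118<<14 -> acc=1947584 shift=21 [end]
Varint 5: bytes[6:9] = C0 EF 76 -> value 1947584 (3 byte(s))

Answer: 9628 4628 103 104 1947584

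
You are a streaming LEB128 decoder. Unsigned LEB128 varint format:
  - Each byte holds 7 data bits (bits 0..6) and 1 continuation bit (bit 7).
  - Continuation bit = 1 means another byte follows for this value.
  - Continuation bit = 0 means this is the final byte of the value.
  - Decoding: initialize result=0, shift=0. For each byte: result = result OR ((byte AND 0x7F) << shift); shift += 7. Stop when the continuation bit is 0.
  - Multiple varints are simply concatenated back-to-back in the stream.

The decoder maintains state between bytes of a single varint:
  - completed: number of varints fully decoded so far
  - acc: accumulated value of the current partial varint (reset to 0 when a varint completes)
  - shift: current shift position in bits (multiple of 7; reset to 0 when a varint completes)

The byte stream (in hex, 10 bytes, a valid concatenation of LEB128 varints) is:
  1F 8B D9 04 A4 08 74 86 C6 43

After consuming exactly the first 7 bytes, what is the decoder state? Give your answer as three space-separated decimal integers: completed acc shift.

byte[0]=0x1F cont=0 payload=0x1F: varint #1 complete (value=31); reset -> completed=1 acc=0 shift=0
byte[1]=0x8B cont=1 payload=0x0B: acc |= 11<<0 -> completed=1 acc=11 shift=7
byte[2]=0xD9 cont=1 payload=0x59: acc |= 89<<7 -> completed=1 acc=11403 shift=14
byte[3]=0x04 cont=0 payload=0x04: varint #2 complete (value=76939); reset -> completed=2 acc=0 shift=0
byte[4]=0xA4 cont=1 payload=0x24: acc |= 36<<0 -> completed=2 acc=36 shift=7
byte[5]=0x08 cont=0 payload=0x08: varint #3 complete (value=1060); reset -> completed=3 acc=0 shift=0
byte[6]=0x74 cont=0 payload=0x74: varint #4 complete (value=116); reset -> completed=4 acc=0 shift=0

Answer: 4 0 0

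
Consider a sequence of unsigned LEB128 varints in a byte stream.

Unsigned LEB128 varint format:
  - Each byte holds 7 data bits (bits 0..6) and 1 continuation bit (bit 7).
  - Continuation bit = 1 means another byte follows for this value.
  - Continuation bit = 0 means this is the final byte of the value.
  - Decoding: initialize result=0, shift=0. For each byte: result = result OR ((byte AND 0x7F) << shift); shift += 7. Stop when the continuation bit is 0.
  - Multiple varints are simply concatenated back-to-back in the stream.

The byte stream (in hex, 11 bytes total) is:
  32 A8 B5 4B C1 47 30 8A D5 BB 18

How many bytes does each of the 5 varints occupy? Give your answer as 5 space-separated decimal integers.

Answer: 1 3 2 1 4

Derivation:
  byte[0]=0x32 cont=0 payload=0x32=50: acc |= 50<<0 -> acc=50 shift=7 [end]
Varint 1: bytes[0:1] = 32 -> value 50 (1 byte(s))
  byte[1]=0xA8 cont=1 payload=0x28=40: acc |= 40<<0 -> acc=40 shift=7
  byte[2]=0xB5 cont=1 payload=0x35=53: acc |= 53<<7 -> acc=6824 shift=14
  byte[3]=0x4B cont=0 payload=0x4B=75: acc |= 75<<14 -> acc=1235624 shift=21 [end]
Varint 2: bytes[1:4] = A8 B5 4B -> value 1235624 (3 byte(s))
  byte[4]=0xC1 cont=1 payload=0x41=65: acc |= 65<<0 -> acc=65 shift=7
  byte[5]=0x47 cont=0 payload=0x47=71: acc |= 71<<7 -> acc=9153 shift=14 [end]
Varint 3: bytes[4:6] = C1 47 -> value 9153 (2 byte(s))
  byte[6]=0x30 cont=0 payload=0x30=48: acc |= 48<<0 -> acc=48 shift=7 [end]
Varint 4: bytes[6:7] = 30 -> value 48 (1 byte(s))
  byte[7]=0x8A cont=1 payload=0x0A=10: acc |= 10<<0 -> acc=10 shift=7
  byte[8]=0xD5 cont=1 payload=0x55=85: acc |= 85<<7 -> acc=10890 shift=14
  byte[9]=0xBB cont=1 payload=0x3B=59: acc |= 59<<14 -> acc=977546 shift=21
  byte[10]=0x18 cont=0 payload=0x18=24: acc |= 24<<21 -> acc=51309194 shift=28 [end]
Varint 5: bytes[7:11] = 8A D5 BB 18 -> value 51309194 (4 byte(s))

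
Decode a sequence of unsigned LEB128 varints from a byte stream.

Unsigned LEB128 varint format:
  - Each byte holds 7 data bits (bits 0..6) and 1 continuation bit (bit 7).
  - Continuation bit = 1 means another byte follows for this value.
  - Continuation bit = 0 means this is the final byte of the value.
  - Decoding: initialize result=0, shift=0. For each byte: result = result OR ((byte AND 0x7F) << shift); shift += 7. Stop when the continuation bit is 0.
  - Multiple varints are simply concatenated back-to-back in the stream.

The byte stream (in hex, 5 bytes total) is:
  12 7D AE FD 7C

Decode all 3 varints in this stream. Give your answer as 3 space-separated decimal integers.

Answer: 18 125 2047662

Derivation:
  byte[0]=0x12 cont=0 payload=0x12=18: acc |= 18<<0 -> acc=18 shift=7 [end]
Varint 1: bytes[0:1] = 12 -> value 18 (1 byte(s))
  byte[1]=0x7D cont=0 payload=0x7D=125: acc |= 125<<0 -> acc=125 shift=7 [end]
Varint 2: bytes[1:2] = 7D -> value 125 (1 byte(s))
  byte[2]=0xAE cont=1 payload=0x2E=46: acc |= 46<<0 -> acc=46 shift=7
  byte[3]=0xFD cont=1 payload=0x7D=125: acc |= 125<<7 -> acc=16046 shift=14
  byte[4]=0x7C cont=0 payload=0x7C=124: acc |= 124<<14 -> acc=2047662 shift=21 [end]
Varint 3: bytes[2:5] = AE FD 7C -> value 2047662 (3 byte(s))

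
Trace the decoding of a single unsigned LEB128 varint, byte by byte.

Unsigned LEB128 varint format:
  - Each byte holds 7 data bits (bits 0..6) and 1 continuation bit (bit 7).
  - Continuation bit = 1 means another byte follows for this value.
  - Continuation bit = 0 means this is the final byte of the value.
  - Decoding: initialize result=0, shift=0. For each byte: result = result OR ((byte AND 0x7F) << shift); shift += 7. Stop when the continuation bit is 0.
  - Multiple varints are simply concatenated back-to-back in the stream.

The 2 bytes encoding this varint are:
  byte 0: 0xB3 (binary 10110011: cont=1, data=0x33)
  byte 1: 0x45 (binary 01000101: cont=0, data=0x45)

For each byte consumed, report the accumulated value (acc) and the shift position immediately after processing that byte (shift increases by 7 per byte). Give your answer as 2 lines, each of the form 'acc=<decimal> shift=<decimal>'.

byte 0=0xB3: payload=0x33=51, contrib = 51<<0 = 51; acc -> 51, shift -> 7
byte 1=0x45: payload=0x45=69, contrib = 69<<7 = 8832; acc -> 8883, shift -> 14

Answer: acc=51 shift=7
acc=8883 shift=14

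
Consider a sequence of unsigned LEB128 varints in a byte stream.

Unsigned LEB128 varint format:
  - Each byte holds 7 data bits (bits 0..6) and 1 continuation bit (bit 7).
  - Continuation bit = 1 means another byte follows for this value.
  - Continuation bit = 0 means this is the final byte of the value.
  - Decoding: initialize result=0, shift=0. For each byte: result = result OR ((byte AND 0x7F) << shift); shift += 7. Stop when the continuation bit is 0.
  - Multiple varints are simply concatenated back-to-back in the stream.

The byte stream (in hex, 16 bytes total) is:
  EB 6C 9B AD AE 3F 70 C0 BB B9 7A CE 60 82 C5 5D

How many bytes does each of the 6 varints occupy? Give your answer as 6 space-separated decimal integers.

Answer: 2 4 1 4 2 3

Derivation:
  byte[0]=0xEB cont=1 payload=0x6B=107: acc |= 107<<0 -> acc=107 shift=7
  byte[1]=0x6C cont=0 payload=0x6C=108: acc |= 108<<7 -> acc=13931 shift=14 [end]
Varint 1: bytes[0:2] = EB 6C -> value 13931 (2 byte(s))
  byte[2]=0x9B cont=1 payload=0x1B=27: acc |= 27<<0 -> acc=27 shift=7
  byte[3]=0xAD cont=1 payload=0x2D=45: acc |= 45<<7 -> acc=5787 shift=14
  byte[4]=0xAE cont=1 payload=0x2E=46: acc |= 46<<14 -> acc=759451 shift=21
  byte[5]=0x3F cont=0 payload=0x3F=63: acc |= 63<<21 -> acc=132880027 shift=28 [end]
Varint 2: bytes[2:6] = 9B AD AE 3F -> value 132880027 (4 byte(s))
  byte[6]=0x70 cont=0 payload=0x70=112: acc |= 112<<0 -> acc=112 shift=7 [end]
Varint 3: bytes[6:7] = 70 -> value 112 (1 byte(s))
  byte[7]=0xC0 cont=1 payload=0x40=64: acc |= 64<<0 -> acc=64 shift=7
  byte[8]=0xBB cont=1 payload=0x3B=59: acc |= 59<<7 -> acc=7616 shift=14
  byte[9]=0xB9 cont=1 payload=0x39=57: acc |= 57<<14 -> acc=941504 shift=21
  byte[10]=0x7A cont=0 payload=0x7A=122: acc |= 122<<21 -> acc=256794048 shift=28 [end]
Varint 4: bytes[7:11] = C0 BB B9 7A -> value 256794048 (4 byte(s))
  byte[11]=0xCE cont=1 payload=0x4E=78: acc |= 78<<0 -> acc=78 shift=7
  byte[12]=0x60 cont=0 payload=0x60=96: acc |= 96<<7 -> acc=12366 shift=14 [end]
Varint 5: bytes[11:13] = CE 60 -> value 12366 (2 byte(s))
  byte[13]=0x82 cont=1 payload=0x02=2: acc |= 2<<0 -> acc=2 shift=7
  byte[14]=0xC5 cont=1 payload=0x45=69: acc |= 69<<7 -> acc=8834 shift=14
  byte[15]=0x5D cont=0 payload=0x5D=93: acc |= 93<<14 -> acc=1532546 shift=21 [end]
Varint 6: bytes[13:16] = 82 C5 5D -> value 1532546 (3 byte(s))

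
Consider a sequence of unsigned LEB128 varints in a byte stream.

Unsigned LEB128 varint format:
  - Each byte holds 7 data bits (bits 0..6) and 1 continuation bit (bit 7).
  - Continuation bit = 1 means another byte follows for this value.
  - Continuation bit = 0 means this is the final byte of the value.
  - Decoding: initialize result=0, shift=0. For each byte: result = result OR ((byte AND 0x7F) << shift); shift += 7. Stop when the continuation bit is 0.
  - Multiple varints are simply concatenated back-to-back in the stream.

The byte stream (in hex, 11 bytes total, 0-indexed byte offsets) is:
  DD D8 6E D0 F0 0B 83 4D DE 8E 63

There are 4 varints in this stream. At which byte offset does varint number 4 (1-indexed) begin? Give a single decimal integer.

  byte[0]=0xDD cont=1 payload=0x5D=93: acc |= 93<<0 -> acc=93 shift=7
  byte[1]=0xD8 cont=1 payload=0x58=88: acc |= 88<<7 -> acc=11357 shift=14
  byte[2]=0x6E cont=0 payload=0x6E=110: acc |= 110<<14 -> acc=1813597 shift=21 [end]
Varint 1: bytes[0:3] = DD D8 6E -> value 1813597 (3 byte(s))
  byte[3]=0xD0 cont=1 payload=0x50=80: acc |= 80<<0 -> acc=80 shift=7
  byte[4]=0xF0 cont=1 payload=0x70=112: acc |= 112<<7 -> acc=14416 shift=14
  byte[5]=0x0B cont=0 payload=0x0B=11: acc |= 11<<14 -> acc=194640 shift=21 [end]
Varint 2: bytes[3:6] = D0 F0 0B -> value 194640 (3 byte(s))
  byte[6]=0x83 cont=1 payload=0x03=3: acc |= 3<<0 -> acc=3 shift=7
  byte[7]=0x4D cont=0 payload=0x4D=77: acc |= 77<<7 -> acc=9859 shift=14 [end]
Varint 3: bytes[6:8] = 83 4D -> value 9859 (2 byte(s))
  byte[8]=0xDE cont=1 payload=0x5E=94: acc |= 94<<0 -> acc=94 shift=7
  byte[9]=0x8E cont=1 payload=0x0E=14: acc |= 14<<7 -> acc=1886 shift=14
  byte[10]=0x63 cont=0 payload=0x63=99: acc |= 99<<14 -> acc=1623902 shift=21 [end]
Varint 4: bytes[8:11] = DE 8E 63 -> value 1623902 (3 byte(s))

Answer: 8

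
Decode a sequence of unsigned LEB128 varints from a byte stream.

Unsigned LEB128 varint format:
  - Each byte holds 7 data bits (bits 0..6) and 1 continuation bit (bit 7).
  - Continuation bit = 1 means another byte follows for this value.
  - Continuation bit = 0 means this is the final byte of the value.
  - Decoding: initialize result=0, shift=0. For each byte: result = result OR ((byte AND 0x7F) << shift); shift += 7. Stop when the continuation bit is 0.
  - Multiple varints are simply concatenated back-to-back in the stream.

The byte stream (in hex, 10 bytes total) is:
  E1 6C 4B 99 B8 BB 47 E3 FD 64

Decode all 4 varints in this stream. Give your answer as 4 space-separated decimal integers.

  byte[0]=0xE1 cont=1 payload=0x61=97: acc |= 97<<0 -> acc=97 shift=7
  byte[1]=0x6C cont=0 payload=0x6C=108: acc |= 108<<7 -> acc=13921 shift=14 [end]
Varint 1: bytes[0:2] = E1 6C -> value 13921 (2 byte(s))
  byte[2]=0x4B cont=0 payload=0x4B=75: acc |= 75<<0 -> acc=75 shift=7 [end]
Varint 2: bytes[2:3] = 4B -> value 75 (1 byte(s))
  byte[3]=0x99 cont=1 payload=0x19=25: acc |= 25<<0 -> acc=25 shift=7
  byte[4]=0xB8 cont=1 payload=0x38=56: acc |= 56<<7 -> acc=7193 shift=14
  byte[5]=0xBB cont=1 payload=0x3B=59: acc |= 59<<14 -> acc=973849 shift=21
  byte[6]=0x47 cont=0 payload=0x47=71: acc |= 71<<21 -> acc=149871641 shift=28 [end]
Varint 3: bytes[3:7] = 99 B8 BB 47 -> value 149871641 (4 byte(s))
  byte[7]=0xE3 cont=1 payload=0x63=99: acc |= 99<<0 -> acc=99 shift=7
  byte[8]=0xFD cont=1 payload=0x7D=125: acc |= 125<<7 -> acc=16099 shift=14
  byte[9]=0x64 cont=0 payload=0x64=100: acc |= 100<<14 -> acc=1654499 shift=21 [end]
Varint 4: bytes[7:10] = E3 FD 64 -> value 1654499 (3 byte(s))

Answer: 13921 75 149871641 1654499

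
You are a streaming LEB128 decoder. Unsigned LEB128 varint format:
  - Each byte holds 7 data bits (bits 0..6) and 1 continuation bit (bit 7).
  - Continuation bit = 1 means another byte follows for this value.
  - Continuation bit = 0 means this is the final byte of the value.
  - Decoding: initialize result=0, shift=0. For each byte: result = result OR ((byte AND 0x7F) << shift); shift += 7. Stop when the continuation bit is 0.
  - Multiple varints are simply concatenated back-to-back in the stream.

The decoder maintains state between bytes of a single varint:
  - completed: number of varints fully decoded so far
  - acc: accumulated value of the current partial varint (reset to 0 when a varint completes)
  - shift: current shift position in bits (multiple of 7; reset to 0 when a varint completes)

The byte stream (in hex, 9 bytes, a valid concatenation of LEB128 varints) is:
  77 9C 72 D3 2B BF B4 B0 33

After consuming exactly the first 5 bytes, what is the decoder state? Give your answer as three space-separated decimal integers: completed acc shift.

Answer: 3 0 0

Derivation:
byte[0]=0x77 cont=0 payload=0x77: varint #1 complete (value=119); reset -> completed=1 acc=0 shift=0
byte[1]=0x9C cont=1 payload=0x1C: acc |= 28<<0 -> completed=1 acc=28 shift=7
byte[2]=0x72 cont=0 payload=0x72: varint #2 complete (value=14620); reset -> completed=2 acc=0 shift=0
byte[3]=0xD3 cont=1 payload=0x53: acc |= 83<<0 -> completed=2 acc=83 shift=7
byte[4]=0x2B cont=0 payload=0x2B: varint #3 complete (value=5587); reset -> completed=3 acc=0 shift=0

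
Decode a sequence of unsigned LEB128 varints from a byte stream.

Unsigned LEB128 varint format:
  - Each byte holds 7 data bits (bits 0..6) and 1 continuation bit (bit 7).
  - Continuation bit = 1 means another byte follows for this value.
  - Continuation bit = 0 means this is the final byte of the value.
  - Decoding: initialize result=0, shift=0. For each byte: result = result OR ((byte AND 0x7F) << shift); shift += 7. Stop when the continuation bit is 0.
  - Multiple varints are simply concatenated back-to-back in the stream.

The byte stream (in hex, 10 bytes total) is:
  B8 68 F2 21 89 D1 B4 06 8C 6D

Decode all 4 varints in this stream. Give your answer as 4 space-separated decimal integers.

  byte[0]=0xB8 cont=1 payload=0x38=56: acc |= 56<<0 -> acc=56 shift=7
  byte[1]=0x68 cont=0 payload=0x68=104: acc |= 104<<7 -> acc=13368 shift=14 [end]
Varint 1: bytes[0:2] = B8 68 -> value 13368 (2 byte(s))
  byte[2]=0xF2 cont=1 payload=0x72=114: acc |= 114<<0 -> acc=114 shift=7
  byte[3]=0x21 cont=0 payload=0x21=33: acc |= 33<<7 -> acc=4338 shift=14 [end]
Varint 2: bytes[2:4] = F2 21 -> value 4338 (2 byte(s))
  byte[4]=0x89 cont=1 payload=0x09=9: acc |= 9<<0 -> acc=9 shift=7
  byte[5]=0xD1 cont=1 payload=0x51=81: acc |= 81<<7 -> acc=10377 shift=14
  byte[6]=0xB4 cont=1 payload=0x34=52: acc |= 52<<14 -> acc=862345 shift=21
  byte[7]=0x06 cont=0 payload=0x06=6: acc |= 6<<21 -> acc=13445257 shift=28 [end]
Varint 3: bytes[4:8] = 89 D1 B4 06 -> value 13445257 (4 byte(s))
  byte[8]=0x8C cont=1 payload=0x0C=12: acc |= 12<<0 -> acc=12 shift=7
  byte[9]=0x6D cont=0 payload=0x6D=109: acc |= 109<<7 -> acc=13964 shift=14 [end]
Varint 4: bytes[8:10] = 8C 6D -> value 13964 (2 byte(s))

Answer: 13368 4338 13445257 13964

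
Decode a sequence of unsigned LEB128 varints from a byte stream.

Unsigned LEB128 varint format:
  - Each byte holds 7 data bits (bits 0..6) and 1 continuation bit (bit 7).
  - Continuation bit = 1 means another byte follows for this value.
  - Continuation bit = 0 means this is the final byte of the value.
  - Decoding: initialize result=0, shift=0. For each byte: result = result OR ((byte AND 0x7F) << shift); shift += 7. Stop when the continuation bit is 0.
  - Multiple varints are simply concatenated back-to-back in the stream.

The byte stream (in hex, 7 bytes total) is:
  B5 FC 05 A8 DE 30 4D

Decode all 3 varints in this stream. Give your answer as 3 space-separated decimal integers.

Answer: 97845 798504 77

Derivation:
  byte[0]=0xB5 cont=1 payload=0x35=53: acc |= 53<<0 -> acc=53 shift=7
  byte[1]=0xFC cont=1 payload=0x7C=124: acc |= 124<<7 -> acc=15925 shift=14
  byte[2]=0x05 cont=0 payload=0x05=5: acc |= 5<<14 -> acc=97845 shift=21 [end]
Varint 1: bytes[0:3] = B5 FC 05 -> value 97845 (3 byte(s))
  byte[3]=0xA8 cont=1 payload=0x28=40: acc |= 40<<0 -> acc=40 shift=7
  byte[4]=0xDE cont=1 payload=0x5E=94: acc |= 94<<7 -> acc=12072 shift=14
  byte[5]=0x30 cont=0 payload=0x30=48: acc |= 48<<14 -> acc=798504 shift=21 [end]
Varint 2: bytes[3:6] = A8 DE 30 -> value 798504 (3 byte(s))
  byte[6]=0x4D cont=0 payload=0x4D=77: acc |= 77<<0 -> acc=77 shift=7 [end]
Varint 3: bytes[6:7] = 4D -> value 77 (1 byte(s))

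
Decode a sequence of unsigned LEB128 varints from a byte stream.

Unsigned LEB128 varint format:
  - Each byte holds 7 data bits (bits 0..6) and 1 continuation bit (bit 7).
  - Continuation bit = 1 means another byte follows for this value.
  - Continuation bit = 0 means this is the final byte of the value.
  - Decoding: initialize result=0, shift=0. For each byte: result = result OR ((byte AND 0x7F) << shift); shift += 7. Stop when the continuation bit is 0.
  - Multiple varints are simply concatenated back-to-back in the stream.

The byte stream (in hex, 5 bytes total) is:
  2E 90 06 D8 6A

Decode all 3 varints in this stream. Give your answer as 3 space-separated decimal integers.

Answer: 46 784 13656

Derivation:
  byte[0]=0x2E cont=0 payload=0x2E=46: acc |= 46<<0 -> acc=46 shift=7 [end]
Varint 1: bytes[0:1] = 2E -> value 46 (1 byte(s))
  byte[1]=0x90 cont=1 payload=0x10=16: acc |= 16<<0 -> acc=16 shift=7
  byte[2]=0x06 cont=0 payload=0x06=6: acc |= 6<<7 -> acc=784 shift=14 [end]
Varint 2: bytes[1:3] = 90 06 -> value 784 (2 byte(s))
  byte[3]=0xD8 cont=1 payload=0x58=88: acc |= 88<<0 -> acc=88 shift=7
  byte[4]=0x6A cont=0 payload=0x6A=106: acc |= 106<<7 -> acc=13656 shift=14 [end]
Varint 3: bytes[3:5] = D8 6A -> value 13656 (2 byte(s))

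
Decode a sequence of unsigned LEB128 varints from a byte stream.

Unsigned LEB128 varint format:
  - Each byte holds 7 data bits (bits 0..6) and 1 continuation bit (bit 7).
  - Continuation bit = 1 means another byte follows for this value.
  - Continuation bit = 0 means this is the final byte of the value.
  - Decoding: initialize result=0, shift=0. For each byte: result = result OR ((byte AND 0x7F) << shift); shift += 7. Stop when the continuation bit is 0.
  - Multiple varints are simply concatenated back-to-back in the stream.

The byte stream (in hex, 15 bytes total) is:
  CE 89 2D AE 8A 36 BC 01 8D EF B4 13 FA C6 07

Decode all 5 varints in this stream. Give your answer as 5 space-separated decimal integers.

Answer: 738510 886062 188 40712077 123770

Derivation:
  byte[0]=0xCE cont=1 payload=0x4E=78: acc |= 78<<0 -> acc=78 shift=7
  byte[1]=0x89 cont=1 payload=0x09=9: acc |= 9<<7 -> acc=1230 shift=14
  byte[2]=0x2D cont=0 payload=0x2D=45: acc |= 45<<14 -> acc=738510 shift=21 [end]
Varint 1: bytes[0:3] = CE 89 2D -> value 738510 (3 byte(s))
  byte[3]=0xAE cont=1 payload=0x2E=46: acc |= 46<<0 -> acc=46 shift=7
  byte[4]=0x8A cont=1 payload=0x0A=10: acc |= 10<<7 -> acc=1326 shift=14
  byte[5]=0x36 cont=0 payload=0x36=54: acc |= 54<<14 -> acc=886062 shift=21 [end]
Varint 2: bytes[3:6] = AE 8A 36 -> value 886062 (3 byte(s))
  byte[6]=0xBC cont=1 payload=0x3C=60: acc |= 60<<0 -> acc=60 shift=7
  byte[7]=0x01 cont=0 payload=0x01=1: acc |= 1<<7 -> acc=188 shift=14 [end]
Varint 3: bytes[6:8] = BC 01 -> value 188 (2 byte(s))
  byte[8]=0x8D cont=1 payload=0x0D=13: acc |= 13<<0 -> acc=13 shift=7
  byte[9]=0xEF cont=1 payload=0x6F=111: acc |= 111<<7 -> acc=14221 shift=14
  byte[10]=0xB4 cont=1 payload=0x34=52: acc |= 52<<14 -> acc=866189 shift=21
  byte[11]=0x13 cont=0 payload=0x13=19: acc |= 19<<21 -> acc=40712077 shift=28 [end]
Varint 4: bytes[8:12] = 8D EF B4 13 -> value 40712077 (4 byte(s))
  byte[12]=0xFA cont=1 payload=0x7A=122: acc |= 122<<0 -> acc=122 shift=7
  byte[13]=0xC6 cont=1 payload=0x46=70: acc |= 70<<7 -> acc=9082 shift=14
  byte[14]=0x07 cont=0 payload=0x07=7: acc |= 7<<14 -> acc=123770 shift=21 [end]
Varint 5: bytes[12:15] = FA C6 07 -> value 123770 (3 byte(s))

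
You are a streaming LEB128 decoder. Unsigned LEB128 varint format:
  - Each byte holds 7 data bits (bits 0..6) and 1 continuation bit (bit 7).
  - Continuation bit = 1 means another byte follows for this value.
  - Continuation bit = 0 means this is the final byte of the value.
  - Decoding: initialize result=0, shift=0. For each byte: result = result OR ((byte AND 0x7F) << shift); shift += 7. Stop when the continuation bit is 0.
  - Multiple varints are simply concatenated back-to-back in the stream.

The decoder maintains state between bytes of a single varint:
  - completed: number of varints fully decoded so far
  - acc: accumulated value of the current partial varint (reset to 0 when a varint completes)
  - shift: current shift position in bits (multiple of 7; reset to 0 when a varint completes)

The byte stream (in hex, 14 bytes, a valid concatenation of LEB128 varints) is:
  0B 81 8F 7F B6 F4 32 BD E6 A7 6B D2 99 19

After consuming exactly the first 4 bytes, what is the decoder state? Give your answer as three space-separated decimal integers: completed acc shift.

Answer: 2 0 0

Derivation:
byte[0]=0x0B cont=0 payload=0x0B: varint #1 complete (value=11); reset -> completed=1 acc=0 shift=0
byte[1]=0x81 cont=1 payload=0x01: acc |= 1<<0 -> completed=1 acc=1 shift=7
byte[2]=0x8F cont=1 payload=0x0F: acc |= 15<<7 -> completed=1 acc=1921 shift=14
byte[3]=0x7F cont=0 payload=0x7F: varint #2 complete (value=2082689); reset -> completed=2 acc=0 shift=0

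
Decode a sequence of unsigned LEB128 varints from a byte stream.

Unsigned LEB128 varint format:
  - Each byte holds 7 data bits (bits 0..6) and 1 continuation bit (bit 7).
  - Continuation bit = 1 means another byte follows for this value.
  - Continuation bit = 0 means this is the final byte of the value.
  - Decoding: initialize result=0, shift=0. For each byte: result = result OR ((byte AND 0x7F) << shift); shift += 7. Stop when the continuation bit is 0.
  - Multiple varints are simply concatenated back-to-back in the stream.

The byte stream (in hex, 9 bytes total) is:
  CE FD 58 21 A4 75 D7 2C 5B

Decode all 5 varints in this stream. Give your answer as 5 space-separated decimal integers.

  byte[0]=0xCE cont=1 payload=0x4E=78: acc |= 78<<0 -> acc=78 shift=7
  byte[1]=0xFD cont=1 payload=0x7D=125: acc |= 125<<7 -> acc=16078 shift=14
  byte[2]=0x58 cont=0 payload=0x58=88: acc |= 88<<14 -> acc=1457870 shift=21 [end]
Varint 1: bytes[0:3] = CE FD 58 -> value 1457870 (3 byte(s))
  byte[3]=0x21 cont=0 payload=0x21=33: acc |= 33<<0 -> acc=33 shift=7 [end]
Varint 2: bytes[3:4] = 21 -> value 33 (1 byte(s))
  byte[4]=0xA4 cont=1 payload=0x24=36: acc |= 36<<0 -> acc=36 shift=7
  byte[5]=0x75 cont=0 payload=0x75=117: acc |= 117<<7 -> acc=15012 shift=14 [end]
Varint 3: bytes[4:6] = A4 75 -> value 15012 (2 byte(s))
  byte[6]=0xD7 cont=1 payload=0x57=87: acc |= 87<<0 -> acc=87 shift=7
  byte[7]=0x2C cont=0 payload=0x2C=44: acc |= 44<<7 -> acc=5719 shift=14 [end]
Varint 4: bytes[6:8] = D7 2C -> value 5719 (2 byte(s))
  byte[8]=0x5B cont=0 payload=0x5B=91: acc |= 91<<0 -> acc=91 shift=7 [end]
Varint 5: bytes[8:9] = 5B -> value 91 (1 byte(s))

Answer: 1457870 33 15012 5719 91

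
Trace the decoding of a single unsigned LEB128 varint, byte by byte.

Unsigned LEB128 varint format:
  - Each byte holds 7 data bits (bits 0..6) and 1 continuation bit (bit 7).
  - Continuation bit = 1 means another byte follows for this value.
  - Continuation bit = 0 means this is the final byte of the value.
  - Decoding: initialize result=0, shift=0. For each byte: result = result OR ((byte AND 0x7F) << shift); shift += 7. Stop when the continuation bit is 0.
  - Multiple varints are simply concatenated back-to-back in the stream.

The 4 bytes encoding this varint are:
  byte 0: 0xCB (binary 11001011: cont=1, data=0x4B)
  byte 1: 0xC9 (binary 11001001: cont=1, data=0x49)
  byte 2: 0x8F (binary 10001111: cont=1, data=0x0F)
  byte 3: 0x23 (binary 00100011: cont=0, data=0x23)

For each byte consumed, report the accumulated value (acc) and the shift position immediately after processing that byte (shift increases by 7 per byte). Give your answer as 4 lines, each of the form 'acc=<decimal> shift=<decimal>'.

Answer: acc=75 shift=7
acc=9419 shift=14
acc=255179 shift=21
acc=73655499 shift=28

Derivation:
byte 0=0xCB: payload=0x4B=75, contrib = 75<<0 = 75; acc -> 75, shift -> 7
byte 1=0xC9: payload=0x49=73, contrib = 73<<7 = 9344; acc -> 9419, shift -> 14
byte 2=0x8F: payload=0x0F=15, contrib = 15<<14 = 245760; acc -> 255179, shift -> 21
byte 3=0x23: payload=0x23=35, contrib = 35<<21 = 73400320; acc -> 73655499, shift -> 28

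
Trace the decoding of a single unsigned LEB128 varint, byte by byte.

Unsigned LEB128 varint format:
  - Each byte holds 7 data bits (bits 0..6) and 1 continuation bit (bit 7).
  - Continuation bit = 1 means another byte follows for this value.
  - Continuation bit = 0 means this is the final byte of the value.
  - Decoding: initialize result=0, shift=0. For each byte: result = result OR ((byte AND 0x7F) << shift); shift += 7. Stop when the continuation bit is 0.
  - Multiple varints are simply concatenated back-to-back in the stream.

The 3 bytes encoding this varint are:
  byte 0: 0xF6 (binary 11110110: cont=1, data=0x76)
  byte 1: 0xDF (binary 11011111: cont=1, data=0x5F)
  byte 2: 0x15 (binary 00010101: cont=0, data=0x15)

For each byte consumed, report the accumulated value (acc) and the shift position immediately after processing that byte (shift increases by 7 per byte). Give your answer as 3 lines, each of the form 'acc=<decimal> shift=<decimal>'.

Answer: acc=118 shift=7
acc=12278 shift=14
acc=356342 shift=21

Derivation:
byte 0=0xF6: payload=0x76=118, contrib = 118<<0 = 118; acc -> 118, shift -> 7
byte 1=0xDF: payload=0x5F=95, contrib = 95<<7 = 12160; acc -> 12278, shift -> 14
byte 2=0x15: payload=0x15=21, contrib = 21<<14 = 344064; acc -> 356342, shift -> 21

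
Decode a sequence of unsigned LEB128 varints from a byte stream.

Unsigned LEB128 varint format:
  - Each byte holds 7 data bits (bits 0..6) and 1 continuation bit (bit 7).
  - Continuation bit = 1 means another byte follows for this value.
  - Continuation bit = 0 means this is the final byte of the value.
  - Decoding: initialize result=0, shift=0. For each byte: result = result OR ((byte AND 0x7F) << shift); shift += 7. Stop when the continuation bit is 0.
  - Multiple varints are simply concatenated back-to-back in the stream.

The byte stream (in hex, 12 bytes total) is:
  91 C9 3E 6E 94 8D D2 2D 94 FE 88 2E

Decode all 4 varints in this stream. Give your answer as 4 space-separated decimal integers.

  byte[0]=0x91 cont=1 payload=0x11=17: acc |= 17<<0 -> acc=17 shift=7
  byte[1]=0xC9 cont=1 payload=0x49=73: acc |= 73<<7 -> acc=9361 shift=14
  byte[2]=0x3E cont=0 payload=0x3E=62: acc |= 62<<14 -> acc=1025169 shift=21 [end]
Varint 1: bytes[0:3] = 91 C9 3E -> value 1025169 (3 byte(s))
  byte[3]=0x6E cont=0 payload=0x6E=110: acc |= 110<<0 -> acc=110 shift=7 [end]
Varint 2: bytes[3:4] = 6E -> value 110 (1 byte(s))
  byte[4]=0x94 cont=1 payload=0x14=20: acc |= 20<<0 -> acc=20 shift=7
  byte[5]=0x8D cont=1 payload=0x0D=13: acc |= 13<<7 -> acc=1684 shift=14
  byte[6]=0xD2 cont=1 payload=0x52=82: acc |= 82<<14 -> acc=1345172 shift=21
  byte[7]=0x2D cont=0 payload=0x2D=45: acc |= 45<<21 -> acc=95717012 shift=28 [end]
Varint 3: bytes[4:8] = 94 8D D2 2D -> value 95717012 (4 byte(s))
  byte[8]=0x94 cont=1 payload=0x14=20: acc |= 20<<0 -> acc=20 shift=7
  byte[9]=0xFE cont=1 payload=0x7E=126: acc |= 126<<7 -> acc=16148 shift=14
  byte[10]=0x88 cont=1 payload=0x08=8: acc |= 8<<14 -> acc=147220 shift=21
  byte[11]=0x2E cont=0 payload=0x2E=46: acc |= 46<<21 -> acc=96616212 shift=28 [end]
Varint 4: bytes[8:12] = 94 FE 88 2E -> value 96616212 (4 byte(s))

Answer: 1025169 110 95717012 96616212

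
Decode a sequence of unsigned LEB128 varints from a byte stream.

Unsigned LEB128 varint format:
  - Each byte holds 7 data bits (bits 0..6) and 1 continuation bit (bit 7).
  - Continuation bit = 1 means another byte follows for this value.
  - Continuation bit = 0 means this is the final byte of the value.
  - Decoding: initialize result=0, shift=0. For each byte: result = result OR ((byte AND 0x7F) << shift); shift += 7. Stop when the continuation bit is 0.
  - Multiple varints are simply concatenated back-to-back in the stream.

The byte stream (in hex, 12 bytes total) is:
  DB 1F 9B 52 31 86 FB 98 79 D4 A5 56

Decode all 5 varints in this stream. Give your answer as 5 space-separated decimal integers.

Answer: 4059 10523 49 254164358 1413844

Derivation:
  byte[0]=0xDB cont=1 payload=0x5B=91: acc |= 91<<0 -> acc=91 shift=7
  byte[1]=0x1F cont=0 payload=0x1F=31: acc |= 31<<7 -> acc=4059 shift=14 [end]
Varint 1: bytes[0:2] = DB 1F -> value 4059 (2 byte(s))
  byte[2]=0x9B cont=1 payload=0x1B=27: acc |= 27<<0 -> acc=27 shift=7
  byte[3]=0x52 cont=0 payload=0x52=82: acc |= 82<<7 -> acc=10523 shift=14 [end]
Varint 2: bytes[2:4] = 9B 52 -> value 10523 (2 byte(s))
  byte[4]=0x31 cont=0 payload=0x31=49: acc |= 49<<0 -> acc=49 shift=7 [end]
Varint 3: bytes[4:5] = 31 -> value 49 (1 byte(s))
  byte[5]=0x86 cont=1 payload=0x06=6: acc |= 6<<0 -> acc=6 shift=7
  byte[6]=0xFB cont=1 payload=0x7B=123: acc |= 123<<7 -> acc=15750 shift=14
  byte[7]=0x98 cont=1 payload=0x18=24: acc |= 24<<14 -> acc=408966 shift=21
  byte[8]=0x79 cont=0 payload=0x79=121: acc |= 121<<21 -> acc=254164358 shift=28 [end]
Varint 4: bytes[5:9] = 86 FB 98 79 -> value 254164358 (4 byte(s))
  byte[9]=0xD4 cont=1 payload=0x54=84: acc |= 84<<0 -> acc=84 shift=7
  byte[10]=0xA5 cont=1 payload=0x25=37: acc |= 37<<7 -> acc=4820 shift=14
  byte[11]=0x56 cont=0 payload=0x56=86: acc |= 86<<14 -> acc=1413844 shift=21 [end]
Varint 5: bytes[9:12] = D4 A5 56 -> value 1413844 (3 byte(s))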